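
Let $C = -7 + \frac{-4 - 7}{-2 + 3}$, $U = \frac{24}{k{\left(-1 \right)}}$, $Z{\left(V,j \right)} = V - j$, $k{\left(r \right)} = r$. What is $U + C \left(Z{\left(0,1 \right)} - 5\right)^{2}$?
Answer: $-672$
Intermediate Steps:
$U = -24$ ($U = \frac{24}{-1} = 24 \left(-1\right) = -24$)
$C = -18$ ($C = -7 - \frac{11}{1} = -7 - 11 = -18$)
$U + C \left(Z{\left(0,1 \right)} - 5\right)^{2} = -24 - 18 \left(\left(0 - 1\right) - 5\right)^{2} = -24 - 18 \left(-1 - 5\right)^{2} = -24 - 18 \left(-6\right)^{2} = -24 - 648 = -672$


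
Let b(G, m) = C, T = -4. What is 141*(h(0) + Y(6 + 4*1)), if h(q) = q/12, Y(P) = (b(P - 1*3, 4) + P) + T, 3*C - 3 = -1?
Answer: 940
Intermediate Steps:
C = ⅔ (C = 1 + (⅓)*(-1) = 1 - ⅓ = ⅔ ≈ 0.66667)
b(G, m) = ⅔
Y(P) = -10/3 + P (Y(P) = (⅔ + P) - 4 = -10/3 + P)
h(q) = q/12 (h(q) = q*(1/12) = q/12)
141*(h(0) + Y(6 + 4*1)) = 141*((1/12)*0 + (-10/3 + (6 + 4*1))) = 141*(0 + (-10/3 + (6 + 4))) = 141*(0 + (-10/3 + 10)) = 141*(0 + 20/3) = 141*(20/3) = 940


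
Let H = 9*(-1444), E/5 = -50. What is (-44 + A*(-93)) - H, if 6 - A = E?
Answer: -10856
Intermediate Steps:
E = -250 (E = 5*(-50) = -250)
H = -12996
A = 256 (A = 6 - 1*(-250) = 6 + 250 = 256)
(-44 + A*(-93)) - H = (-44 + 256*(-93)) - 1*(-12996) = (-44 - 23808) + 12996 = -23852 + 12996 = -10856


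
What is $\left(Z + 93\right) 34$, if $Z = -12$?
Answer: $2754$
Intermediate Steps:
$\left(Z + 93\right) 34 = \left(-12 + 93\right) 34 = 81 \cdot 34 = 2754$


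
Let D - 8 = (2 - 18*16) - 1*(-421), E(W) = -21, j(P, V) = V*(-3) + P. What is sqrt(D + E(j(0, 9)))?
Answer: sqrt(122) ≈ 11.045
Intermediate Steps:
j(P, V) = P - 3*V (j(P, V) = -3*V + P = P - 3*V)
D = 143 (D = 8 + ((2 - 18*16) - 1*(-421)) = 8 + ((2 - 288) + 421) = 8 + (-286 + 421) = 8 + 135 = 143)
sqrt(D + E(j(0, 9))) = sqrt(143 - 21) = sqrt(122)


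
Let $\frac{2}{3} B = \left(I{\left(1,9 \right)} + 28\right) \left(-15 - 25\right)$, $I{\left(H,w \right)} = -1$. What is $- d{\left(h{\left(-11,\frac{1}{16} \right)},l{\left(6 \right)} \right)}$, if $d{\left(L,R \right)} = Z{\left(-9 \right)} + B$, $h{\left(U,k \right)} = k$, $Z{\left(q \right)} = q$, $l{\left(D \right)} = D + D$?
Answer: $1629$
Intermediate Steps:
$l{\left(D \right)} = 2 D$
$B = -1620$ ($B = \frac{3 \left(-1 + 28\right) \left(-15 - 25\right)}{2} = \frac{3 \cdot 27 \left(-40\right)}{2} = \frac{3}{2} \left(-1080\right) = -1620$)
$d{\left(L,R \right)} = -1629$ ($d{\left(L,R \right)} = -9 - 1620 = -1629$)
$- d{\left(h{\left(-11,\frac{1}{16} \right)},l{\left(6 \right)} \right)} = \left(-1\right) \left(-1629\right) = 1629$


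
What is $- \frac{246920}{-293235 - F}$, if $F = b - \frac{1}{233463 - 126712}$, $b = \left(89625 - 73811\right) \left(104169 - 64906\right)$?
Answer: $\frac{13179478460}{33156770769033} \approx 0.00039749$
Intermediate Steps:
$b = 620905082$ ($b = 15814 \cdot 39263 = 620905082$)
$F = \frac{66282238408581}{106751}$ ($F = 620905082 - \frac{1}{233463 - 126712} = 620905082 - \frac{1}{106751} = \frac{66282238408581}{106751} \approx 6.2091 \cdot 10^{8}$)
$- \frac{246920}{-293235 - F} = - \frac{246920}{-293235 - \frac{66282238408581}{106751}} = - \frac{246920}{- \frac{66313541538066}{106751}} = \left(-246920\right) \left(- \frac{106751}{66313541538066}\right) = \frac{13179478460}{33156770769033}$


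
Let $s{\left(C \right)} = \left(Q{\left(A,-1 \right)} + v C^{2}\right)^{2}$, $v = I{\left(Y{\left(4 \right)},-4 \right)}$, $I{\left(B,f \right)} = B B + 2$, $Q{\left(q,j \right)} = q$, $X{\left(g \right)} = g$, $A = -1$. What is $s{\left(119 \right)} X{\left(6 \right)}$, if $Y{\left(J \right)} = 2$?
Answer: $43314307350$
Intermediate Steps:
$I{\left(B,f \right)} = 2 + B^{2}$ ($I{\left(B,f \right)} = B^{2} + 2 = 2 + B^{2}$)
$v = 6$ ($v = 2 + 2^{2} = 2 + 4 = 6$)
$s{\left(C \right)} = \left(-1 + 6 C^{2}\right)^{2}$
$s{\left(119 \right)} X{\left(6 \right)} = \left(-1 + 6 \cdot 119^{2}\right)^{2} \cdot 6 = \left(-1 + 6 \cdot 14161\right)^{2} \cdot 6 = \left(-1 + 84966\right)^{2} \cdot 6 = 84965^{2} \cdot 6 = 7219051225 \cdot 6 = 43314307350$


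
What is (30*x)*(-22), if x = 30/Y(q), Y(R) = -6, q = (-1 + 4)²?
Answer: 3300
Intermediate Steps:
q = 9 (q = 3² = 9)
x = -5 (x = 30/(-6) = 30*(-⅙) = -5)
(30*x)*(-22) = (30*(-5))*(-22) = -150*(-22) = 3300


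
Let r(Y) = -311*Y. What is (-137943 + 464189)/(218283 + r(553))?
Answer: 163123/23150 ≈ 7.0463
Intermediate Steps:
(-137943 + 464189)/(218283 + r(553)) = (-137943 + 464189)/(218283 - 311*553) = 326246/(218283 - 171983) = 326246/46300 = 326246*(1/46300) = 163123/23150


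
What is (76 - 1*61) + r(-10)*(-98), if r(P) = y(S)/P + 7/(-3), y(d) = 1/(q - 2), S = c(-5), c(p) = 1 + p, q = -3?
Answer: 18128/75 ≈ 241.71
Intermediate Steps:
S = -4 (S = 1 - 5 = -4)
y(d) = -1/5 (y(d) = 1/(-3 - 2) = 1/(-5) = -1/5)
r(P) = -7/3 - 1/(5*P) (r(P) = -1/(5*P) + 7/(-3) = -1/(5*P) + 7*(-1/3) = -1/(5*P) - 7/3 = -7/3 - 1/(5*P))
(76 - 1*61) + r(-10)*(-98) = (76 - 1*61) + ((1/15)*(-3 - 35*(-10))/(-10))*(-98) = (76 - 61) + ((1/15)*(-1/10)*(-3 + 350))*(-98) = 15 + ((1/15)*(-1/10)*347)*(-98) = 15 - 347/150*(-98) = 15 + 17003/75 = 18128/75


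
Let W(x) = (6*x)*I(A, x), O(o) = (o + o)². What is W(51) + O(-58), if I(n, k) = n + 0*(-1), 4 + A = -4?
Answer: 11008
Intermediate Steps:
A = -8 (A = -4 - 4 = -8)
I(n, k) = n (I(n, k) = n + 0 = n)
O(o) = 4*o² (O(o) = (2*o)² = 4*o²)
W(x) = -48*x (W(x) = (6*x)*(-8) = -48*x)
W(51) + O(-58) = -48*51 + 4*(-58)² = -2448 + 4*3364 = -2448 + 13456 = 11008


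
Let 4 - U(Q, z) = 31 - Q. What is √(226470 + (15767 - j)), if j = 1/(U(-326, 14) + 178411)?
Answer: √7680039632283210/178058 ≈ 492.18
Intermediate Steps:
U(Q, z) = -27 + Q (U(Q, z) = 4 - (31 - Q) = 4 + (-31 + Q) = -27 + Q)
j = 1/178058 (j = 1/((-27 - 326) + 178411) = 1/(-353 + 178411) = 1/178058 ≈ 5.6161e-6)
√(226470 + (15767 - j)) = √(226470 + (15767 - 1*1/178058)) = √(226470 + (15767 - 1/178058)) = √(226470 + 2807440485/178058) = √(43132235745/178058) = √7680039632283210/178058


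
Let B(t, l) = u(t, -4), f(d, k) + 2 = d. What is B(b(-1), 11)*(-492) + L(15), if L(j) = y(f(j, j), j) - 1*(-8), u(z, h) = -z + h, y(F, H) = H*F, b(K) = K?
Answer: 1679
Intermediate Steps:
f(d, k) = -2 + d
y(F, H) = F*H
u(z, h) = h - z
B(t, l) = -4 - t
L(j) = 8 + j*(-2 + j) (L(j) = (-2 + j)*j - 1*(-8) = j*(-2 + j) + 8 = 8 + j*(-2 + j))
B(b(-1), 11)*(-492) + L(15) = (-4 - 1*(-1))*(-492) + (8 + 15*(-2 + 15)) = (-4 + 1)*(-492) + (8 + 15*13) = -3*(-492) + (8 + 195) = 1476 + 203 = 1679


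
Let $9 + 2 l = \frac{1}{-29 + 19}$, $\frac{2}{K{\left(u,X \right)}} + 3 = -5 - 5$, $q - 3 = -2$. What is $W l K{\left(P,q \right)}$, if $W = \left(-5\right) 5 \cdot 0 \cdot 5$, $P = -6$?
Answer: $0$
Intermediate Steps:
$q = 1$ ($q = 3 - 2 = 1$)
$K{\left(u,X \right)} = - \frac{2}{13}$ ($K{\left(u,X \right)} = \frac{2}{-3 - 10} = \frac{2}{-13} = 2 \left(- \frac{1}{13}\right) = - \frac{2}{13}$)
$W = 0$ ($W = \left(-25\right) 0 \cdot 5 = 0 \cdot 5 = 0$)
$l = - \frac{91}{20}$ ($l = - \frac{9}{2} + \frac{1}{2 \left(-29 + 19\right)} = - \frac{9}{2} + \frac{1}{2 \left(-10\right)} = - \frac{9}{2} + \frac{1}{2} \left(- \frac{1}{10}\right) = - \frac{9}{2} - \frac{1}{20} = - \frac{91}{20} \approx -4.55$)
$W l K{\left(P,q \right)} = 0 \left(- \frac{91}{20}\right) \left(- \frac{2}{13}\right) = 0 \left(- \frac{2}{13}\right) = 0$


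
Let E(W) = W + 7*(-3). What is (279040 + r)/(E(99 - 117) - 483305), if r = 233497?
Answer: -512537/483344 ≈ -1.0604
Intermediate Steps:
E(W) = -21 + W (E(W) = W - 21 = -21 + W)
(279040 + r)/(E(99 - 117) - 483305) = (279040 + 233497)/((-21 + (99 - 117)) - 483305) = 512537/((-21 - 18) - 483305) = 512537/(-39 - 483305) = 512537/(-483344) = 512537*(-1/483344) = -512537/483344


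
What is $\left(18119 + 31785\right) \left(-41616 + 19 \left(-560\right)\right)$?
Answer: $-2607783424$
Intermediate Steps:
$\left(18119 + 31785\right) \left(-41616 + 19 \left(-560\right)\right) = 49904 \left(-41616 - 10640\right) = 49904 \left(-52256\right) = -2607783424$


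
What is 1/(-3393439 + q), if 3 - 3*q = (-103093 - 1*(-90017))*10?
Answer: -3/10049554 ≈ -2.9852e-7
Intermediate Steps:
q = 130763/3 (q = 1 - (-103093 - 1*(-90017))*10/3 = 1 - (-103093 + 90017)*10/3 = 1 - (-13076)*10/3 = 1 - ⅓*(-130760) = 1 + 130760/3 = 130763/3 ≈ 43588.)
1/(-3393439 + q) = 1/(-3393439 + 130763/3) = 1/(-10049554/3) = -3/10049554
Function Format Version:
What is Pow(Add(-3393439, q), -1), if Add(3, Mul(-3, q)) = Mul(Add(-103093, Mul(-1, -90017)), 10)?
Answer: Rational(-3, 10049554) ≈ -2.9852e-7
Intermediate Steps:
q = Rational(130763, 3) (q = Add(1, Mul(Rational(-1, 3), Mul(Add(-103093, Mul(-1, -90017)), 10))) = Add(1, Mul(Rational(-1, 3), Mul(Add(-103093, 90017), 10))) = Add(1, Mul(Rational(-1, 3), Mul(-13076, 10))) = Add(1, Mul(Rational(-1, 3), -130760)) = Add(1, Rational(130760, 3)) = Rational(130763, 3) ≈ 43588.)
Pow(Add(-3393439, q), -1) = Pow(Add(-3393439, Rational(130763, 3)), -1) = Pow(Rational(-10049554, 3), -1) = Rational(-3, 10049554)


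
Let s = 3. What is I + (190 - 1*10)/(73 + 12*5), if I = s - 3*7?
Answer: -2214/133 ≈ -16.647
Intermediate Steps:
I = -18 (I = 3 - 3*7 = 3 - 21 = -18)
I + (190 - 1*10)/(73 + 12*5) = -18 + (190 - 1*10)/(73 + 12*5) = -18 + (190 - 10)/(73 + 60) = -18 + 180/133 = -2214/133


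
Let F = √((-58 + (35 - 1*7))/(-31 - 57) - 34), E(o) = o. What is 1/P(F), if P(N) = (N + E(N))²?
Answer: -11/1481 ≈ -0.0074274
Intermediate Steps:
F = I*√16291/22 (F = √((-58 + (35 - 7))/(-88) - 34) = √((-58 + 28)*(-1/88) - 34) = √(-30*(-1/88) - 34) = √(15/44 - 34) = √(-1481/44) = I*√16291/22 ≈ 5.8016*I)
P(N) = 4*N² (P(N) = (N + N)² = (2*N)² = 4*N²)
1/P(F) = 1/(4*(I*√16291/22)²) = 1/(4*(-1481/44)) = 1/(-1481/11) = -11/1481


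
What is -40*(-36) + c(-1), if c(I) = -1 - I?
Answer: 1440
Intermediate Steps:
-40*(-36) + c(-1) = -40*(-36) + (-1 - 1*(-1)) = 1440 + (-1 + 1) = 1440 + 0 = 1440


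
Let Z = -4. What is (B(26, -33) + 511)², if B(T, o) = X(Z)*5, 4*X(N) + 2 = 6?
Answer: 266256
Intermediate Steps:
X(N) = 1 (X(N) = -½ + (¼)*6 = -½ + 3/2 = 1)
B(T, o) = 5 (B(T, o) = 1*5 = 5)
(B(26, -33) + 511)² = (5 + 511)² = 516² = 266256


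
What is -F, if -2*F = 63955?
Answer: 63955/2 ≈ 31978.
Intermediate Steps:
F = -63955/2 (F = -½*63955 = -63955/2 ≈ -31978.)
-F = -1*(-63955/2) = 63955/2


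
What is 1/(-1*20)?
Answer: -1/20 ≈ -0.050000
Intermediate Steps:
1/(-1*20) = 1/(-20) = -1/20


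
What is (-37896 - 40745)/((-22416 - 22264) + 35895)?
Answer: 78641/8785 ≈ 8.9517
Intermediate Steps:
(-37896 - 40745)/((-22416 - 22264) + 35895) = -78641/(-44680 + 35895) = -78641/(-8785) = -78641*(-1/8785) = 78641/8785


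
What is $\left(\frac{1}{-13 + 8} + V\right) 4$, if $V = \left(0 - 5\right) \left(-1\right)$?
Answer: $\frac{96}{5} \approx 19.2$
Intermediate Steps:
$V = 5$ ($V = \left(-5\right) \left(-1\right) = 5$)
$\left(\frac{1}{-13 + 8} + V\right) 4 = \left(\frac{1}{-13 + 8} + 5\right) 4 = \left(\frac{1}{-5} + 5\right) 4 = \left(- \frac{1}{5} + 5\right) 4 = \frac{24}{5} \cdot 4 = \frac{96}{5}$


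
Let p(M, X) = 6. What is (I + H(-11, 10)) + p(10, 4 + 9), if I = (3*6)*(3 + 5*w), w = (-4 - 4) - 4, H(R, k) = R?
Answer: -1031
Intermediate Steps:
w = -12 (w = -8 - 4 = -12)
I = -1026 (I = (3*6)*(3 + 5*(-12)) = 18*(3 - 60) = 18*(-57) = -1026)
(I + H(-11, 10)) + p(10, 4 + 9) = (-1026 - 11) + 6 = -1037 + 6 = -1031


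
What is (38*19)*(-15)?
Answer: -10830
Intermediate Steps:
(38*19)*(-15) = 722*(-15) = -10830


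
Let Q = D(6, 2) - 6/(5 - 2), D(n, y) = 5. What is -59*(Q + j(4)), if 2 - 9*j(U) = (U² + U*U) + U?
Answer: 413/9 ≈ 45.889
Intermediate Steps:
j(U) = 2/9 - 2*U²/9 - U/9 (j(U) = 2/9 - ((U² + U*U) + U)/9 = 2/9 - ((U² + U²) + U)/9 = 2/9 - (2*U² + U)/9 = 2/9 - (U + 2*U²)/9 = 2/9 + (-2*U²/9 - U/9) = 2/9 - 2*U²/9 - U/9)
Q = 3 (Q = 5 - 6/(5 - 2) = 5 - 6/3 = 5 + (⅓)*(-6) = 5 - 2 = 3)
-59*(Q + j(4)) = -59*(3 + (2/9 - 2/9*4² - ⅑*4)) = -59*(3 + (2/9 - 2/9*16 - 4/9)) = -59*(3 + (2/9 - 32/9 - 4/9)) = -59*(3 - 34/9) = -59*(-7/9) = 413/9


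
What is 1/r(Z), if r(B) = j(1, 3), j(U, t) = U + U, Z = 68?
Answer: ½ ≈ 0.50000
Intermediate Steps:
j(U, t) = 2*U
r(B) = 2 (r(B) = 2*1 = 2)
1/r(Z) = 1/2 = ½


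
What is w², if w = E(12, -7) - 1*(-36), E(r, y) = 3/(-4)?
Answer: 19881/16 ≈ 1242.6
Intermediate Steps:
E(r, y) = -¾ (E(r, y) = -¼*3 = -¾)
w = 141/4 (w = -¾ - 1*(-36) = -¾ + 36 = 141/4 ≈ 35.250)
w² = (141/4)² = 19881/16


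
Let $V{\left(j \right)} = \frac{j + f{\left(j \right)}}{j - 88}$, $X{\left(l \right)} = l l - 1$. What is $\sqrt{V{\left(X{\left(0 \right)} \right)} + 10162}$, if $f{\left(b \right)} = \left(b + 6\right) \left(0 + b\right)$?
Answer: $\frac{2 \sqrt{20123434}}{89} \approx 100.81$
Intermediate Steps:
$f{\left(b \right)} = b \left(6 + b\right)$ ($f{\left(b \right)} = \left(6 + b\right) b = b \left(6 + b\right)$)
$X{\left(l \right)} = -1 + l^{2}$ ($X{\left(l \right)} = l^{2} - 1 = -1 + l^{2}$)
$V{\left(j \right)} = \frac{j + j \left(6 + j\right)}{-88 + j}$ ($V{\left(j \right)} = \frac{j + j \left(6 + j\right)}{j - 88} = \frac{j + j \left(6 + j\right)}{-88 + j}$)
$\sqrt{V{\left(X{\left(0 \right)} \right)} + 10162} = \sqrt{\frac{\left(-1 + 0^{2}\right) \left(7 - \left(1 - 0^{2}\right)\right)}{-88 - \left(1 - 0^{2}\right)} + 10162} = \sqrt{\frac{\left(-1 + 0\right) \left(7 + \left(-1 + 0\right)\right)}{-88 + \left(-1 + 0\right)} + 10162} = \sqrt{- \frac{7 - 1}{-88 - 1} + 10162} = \sqrt{\left(-1\right) \frac{1}{-89} \cdot 6 + 10162} = \sqrt{\left(-1\right) \left(- \frac{1}{89}\right) 6 + 10162} = \sqrt{\frac{6}{89} + 10162} = \sqrt{\frac{904424}{89}} = \frac{2 \sqrt{20123434}}{89}$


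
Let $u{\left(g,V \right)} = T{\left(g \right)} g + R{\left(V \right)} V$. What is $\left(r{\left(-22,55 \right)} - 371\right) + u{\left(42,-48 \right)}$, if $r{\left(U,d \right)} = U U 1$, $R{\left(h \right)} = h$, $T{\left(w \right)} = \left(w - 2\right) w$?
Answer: $72977$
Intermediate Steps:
$T{\left(w \right)} = w \left(-2 + w\right)$ ($T{\left(w \right)} = \left(-2 + w\right) w = w \left(-2 + w\right)$)
$u{\left(g,V \right)} = V^{2} + g^{2} \left(-2 + g\right)$ ($u{\left(g,V \right)} = g \left(-2 + g\right) g + V V = g^{2} \left(-2 + g\right) + V^{2} = V^{2} + g^{2} \left(-2 + g\right)$)
$r{\left(U,d \right)} = U^{2}$ ($r{\left(U,d \right)} = U^{2} \cdot 1 = U^{2}$)
$\left(r{\left(-22,55 \right)} - 371\right) + u{\left(42,-48 \right)} = \left(\left(-22\right)^{2} - 371\right) + \left(\left(-48\right)^{2} + 42^{2} \left(-2 + 42\right)\right) = \left(484 - 371\right) + \left(2304 + 1764 \cdot 40\right) = 113 + \left(2304 + 70560\right) = 113 + 72864 = 72977$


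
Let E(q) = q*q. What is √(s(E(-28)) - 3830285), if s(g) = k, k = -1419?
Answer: 2*I*√957926 ≈ 1957.5*I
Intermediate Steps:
E(q) = q²
s(g) = -1419
√(s(E(-28)) - 3830285) = √(-1419 - 3830285) = √(-3831704) = 2*I*√957926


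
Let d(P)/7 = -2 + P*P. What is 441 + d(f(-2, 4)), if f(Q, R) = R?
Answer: 539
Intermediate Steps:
d(P) = -14 + 7*P² (d(P) = 7*(-2 + P*P) = 7*(-2 + P²) = -14 + 7*P²)
441 + d(f(-2, 4)) = 441 + (-14 + 7*4²) = 441 + (-14 + 7*16) = 441 + (-14 + 112) = 441 + 98 = 539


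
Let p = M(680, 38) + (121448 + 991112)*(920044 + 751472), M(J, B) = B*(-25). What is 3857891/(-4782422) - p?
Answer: -8893687696228162111/4782422 ≈ -1.8597e+12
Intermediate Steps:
M(J, B) = -25*B
p = 1859661840010 (p = -25*38 + (121448 + 991112)*(920044 + 751472) = -950 + 1112560*1671516 = -950 + 1859661840960 = 1859661840010)
3857891/(-4782422) - p = 3857891/(-4782422) - 1*1859661840010 = 3857891*(-1/4782422) - 1859661840010 = -3857891/4782422 - 1859661840010 = -8893687696228162111/4782422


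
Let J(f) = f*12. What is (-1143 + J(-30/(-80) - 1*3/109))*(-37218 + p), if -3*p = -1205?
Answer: 9140206995/218 ≈ 4.1928e+7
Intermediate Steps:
J(f) = 12*f
p = 1205/3 (p = -⅓*(-1205) = 1205/3 ≈ 401.67)
(-1143 + J(-30/(-80) - 1*3/109))*(-37218 + p) = (-1143 + 12*(-30/(-80) - 1*3/109))*(-37218 + 1205/3) = (-1143 + 12*(-30*(-1/80) - 3*1/109))*(-110449/3) = (-1143 + 12*(3/8 - 3/109))*(-110449/3) = (-1143 + 12*(303/872))*(-110449/3) = (-1143 + 909/218)*(-110449/3) = -248265/218*(-110449/3) = 9140206995/218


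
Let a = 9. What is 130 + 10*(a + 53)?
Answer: 750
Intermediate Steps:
130 + 10*(a + 53) = 130 + 10*(9 + 53) = 130 + 10*62 = 130 + 620 = 750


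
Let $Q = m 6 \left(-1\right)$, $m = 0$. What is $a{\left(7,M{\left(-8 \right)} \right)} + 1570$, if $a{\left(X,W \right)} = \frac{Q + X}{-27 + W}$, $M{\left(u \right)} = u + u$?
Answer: $\frac{67503}{43} \approx 1569.8$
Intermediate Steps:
$Q = 0$ ($Q = 0 \cdot 6 \left(-1\right) = 0 \left(-1\right) = 0$)
$M{\left(u \right)} = 2 u$
$a{\left(X,W \right)} = \frac{X}{-27 + W}$ ($a{\left(X,W \right)} = \frac{0 + X}{-27 + W} = \frac{X}{-27 + W}$)
$a{\left(7,M{\left(-8 \right)} \right)} + 1570 = \frac{7}{-27 + 2 \left(-8\right)} + 1570 = \frac{7}{-27 - 16} + 1570 = \frac{7}{-43} + 1570 = 7 \left(- \frac{1}{43}\right) + 1570 = - \frac{7}{43} + 1570 = \frac{67503}{43}$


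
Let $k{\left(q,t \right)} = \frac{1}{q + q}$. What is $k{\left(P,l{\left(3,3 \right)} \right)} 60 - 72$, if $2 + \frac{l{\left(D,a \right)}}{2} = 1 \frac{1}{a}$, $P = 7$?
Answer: $- \frac{474}{7} \approx -67.714$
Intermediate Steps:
$l{\left(D,a \right)} = -4 + \frac{2}{a}$ ($l{\left(D,a \right)} = -4 + 2 \cdot 1 \frac{1}{a} = -4 + \frac{2}{a}$)
$k{\left(q,t \right)} = \frac{1}{2 q}$
$k{\left(P,l{\left(3,3 \right)} \right)} 60 - 72 = \frac{1}{2 \cdot 7} \cdot 60 - 72 = \frac{1}{2} \cdot \frac{1}{7} \cdot 60 - 72 = \frac{1}{14} \cdot 60 - 72 = \frac{30}{7} - 72 = - \frac{474}{7}$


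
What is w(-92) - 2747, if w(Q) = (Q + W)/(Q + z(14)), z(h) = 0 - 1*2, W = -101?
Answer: -258025/94 ≈ -2744.9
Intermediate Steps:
z(h) = -2 (z(h) = 0 - 2 = -2)
w(Q) = (-101 + Q)/(-2 + Q) (w(Q) = (Q - 101)/(Q - 2) = (-101 + Q)/(-2 + Q))
w(-92) - 2747 = (-101 - 92)/(-2 - 92) - 2747 = -193/(-94) - 2747 = -1/94*(-193) - 2747 = 193/94 - 2747 = -258025/94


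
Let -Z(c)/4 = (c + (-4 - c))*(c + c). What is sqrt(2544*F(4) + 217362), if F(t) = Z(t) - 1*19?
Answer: 3*sqrt(54962) ≈ 703.32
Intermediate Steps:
Z(c) = 32*c (Z(c) = -4*(c + (-4 - c))*(c + c) = -(-16)*2*c = -(-32)*c = 32*c)
F(t) = -19 + 32*t (F(t) = 32*t - 1*19 = 32*t - 19 = -19 + 32*t)
sqrt(2544*F(4) + 217362) = sqrt(2544*(-19 + 32*4) + 217362) = sqrt(2544*(-19 + 128) + 217362) = sqrt(2544*109 + 217362) = sqrt(277296 + 217362) = sqrt(494658) = 3*sqrt(54962)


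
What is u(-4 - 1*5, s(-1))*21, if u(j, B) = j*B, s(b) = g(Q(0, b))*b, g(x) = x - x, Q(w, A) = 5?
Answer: 0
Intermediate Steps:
g(x) = 0
s(b) = 0 (s(b) = 0*b = 0)
u(j, B) = B*j
u(-4 - 1*5, s(-1))*21 = (0*(-4 - 1*5))*21 = (0*(-4 - 5))*21 = (0*(-9))*21 = 0*21 = 0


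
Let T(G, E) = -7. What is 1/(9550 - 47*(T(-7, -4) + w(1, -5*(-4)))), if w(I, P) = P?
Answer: 1/8939 ≈ 0.00011187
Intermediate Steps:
1/(9550 - 47*(T(-7, -4) + w(1, -5*(-4)))) = 1/(9550 - 47*(-7 - 5*(-4))) = 1/(9550 - 47*(-7 + 20)) = 1/(9550 - 47*13) = 1/(9550 - 611) = 1/8939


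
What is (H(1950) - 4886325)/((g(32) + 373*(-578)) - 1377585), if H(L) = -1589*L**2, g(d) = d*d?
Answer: 1209411765/318431 ≈ 3798.0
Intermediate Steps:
g(d) = d**2
(H(1950) - 4886325)/((g(32) + 373*(-578)) - 1377585) = (-1589*1950**2 - 4886325)/((32**2 + 373*(-578)) - 1377585) = (-1589*3802500 - 4886325)/((1024 - 215594) - 1377585) = (-6042172500 - 4886325)/(-214570 - 1377585) = -6047058825/(-1592155) = -6047058825*(-1/1592155) = 1209411765/318431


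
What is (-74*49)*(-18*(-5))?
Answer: -326340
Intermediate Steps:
(-74*49)*(-18*(-5)) = -3626*90 = -326340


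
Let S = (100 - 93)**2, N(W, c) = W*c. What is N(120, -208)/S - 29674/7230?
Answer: -90957413/177135 ≈ -513.49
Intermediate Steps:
S = 49 (S = 7**2 = 49)
N(120, -208)/S - 29674/7230 = (120*(-208))/49 - 29674/7230 = -24960*1/49 - 29674*1/7230 = -24960/49 - 14837/3615 = -90957413/177135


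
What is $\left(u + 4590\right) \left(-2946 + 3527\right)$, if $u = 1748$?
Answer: $3682378$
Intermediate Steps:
$\left(u + 4590\right) \left(-2946 + 3527\right) = \left(1748 + 4590\right) \left(-2946 + 3527\right) = 6338 \cdot 581 = 3682378$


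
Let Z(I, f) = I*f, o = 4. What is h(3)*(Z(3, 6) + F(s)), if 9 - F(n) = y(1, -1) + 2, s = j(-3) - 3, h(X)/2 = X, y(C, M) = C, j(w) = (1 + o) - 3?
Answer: 144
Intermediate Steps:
j(w) = 2 (j(w) = (1 + 4) - 3 = 5 - 3 = 2)
h(X) = 2*X
s = -1 (s = 2 - 3 = -1)
F(n) = 6 (F(n) = 9 - (1 + 2) = 9 - 1*3 = 9 - 3 = 6)
h(3)*(Z(3, 6) + F(s)) = (2*3)*(3*6 + 6) = 6*(18 + 6) = 6*24 = 144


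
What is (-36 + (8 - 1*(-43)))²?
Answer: 225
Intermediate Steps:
(-36 + (8 - 1*(-43)))² = (-36 + (8 + 43))² = (-36 + 51)² = 15² = 225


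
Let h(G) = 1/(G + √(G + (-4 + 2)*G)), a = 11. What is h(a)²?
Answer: (11 + I*√11)⁻² ≈ 0.0063131 - 0.0041877*I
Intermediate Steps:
h(G) = 1/(G + √(-G)) (h(G) = 1/(G + √(G - 2*G)) = 1/(G + √(-G)))
h(a)² = (1/(11 + √(-1*11)))² = (1/(11 + √(-11)))² = (1/(11 + I*√11))² = (11 + I*√11)⁻²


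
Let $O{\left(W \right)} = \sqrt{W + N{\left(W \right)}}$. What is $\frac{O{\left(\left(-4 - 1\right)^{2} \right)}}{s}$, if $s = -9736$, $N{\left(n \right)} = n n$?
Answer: $- \frac{5 \sqrt{26}}{9736} \approx -0.0026186$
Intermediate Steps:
$N{\left(n \right)} = n^{2}$
$O{\left(W \right)} = \sqrt{W + W^{2}}$
$\frac{O{\left(\left(-4 - 1\right)^{2} \right)}}{s} = \frac{\sqrt{\left(-4 - 1\right)^{2} \left(1 + \left(-4 - 1\right)^{2}\right)}}{-9736} = \sqrt{\left(-5\right)^{2} \left(1 + \left(-5\right)^{2}\right)} \left(- \frac{1}{9736}\right) = \sqrt{25 \left(1 + 25\right)} \left(- \frac{1}{9736}\right) = \sqrt{25 \cdot 26} \left(- \frac{1}{9736}\right) = \sqrt{650} \left(- \frac{1}{9736}\right) = 5 \sqrt{26} \left(- \frac{1}{9736}\right) = - \frac{5 \sqrt{26}}{9736}$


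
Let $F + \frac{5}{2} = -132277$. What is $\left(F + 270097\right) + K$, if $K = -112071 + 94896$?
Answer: $\frac{241285}{2} \approx 1.2064 \cdot 10^{5}$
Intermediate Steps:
$K = -17175$
$F = - \frac{264559}{2}$ ($F = - \frac{5}{2} - 132277 = - \frac{264559}{2} \approx -1.3228 \cdot 10^{5}$)
$\left(F + 270097\right) + K = \left(- \frac{264559}{2} + 270097\right) - 17175 = \frac{275635}{2} - 17175 = \frac{241285}{2}$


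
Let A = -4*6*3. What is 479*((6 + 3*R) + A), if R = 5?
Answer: -24429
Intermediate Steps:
A = -72 (A = -24*3 = -72)
479*((6 + 3*R) + A) = 479*((6 + 3*5) - 72) = 479*((6 + 15) - 72) = 479*(21 - 72) = 479*(-51) = -24429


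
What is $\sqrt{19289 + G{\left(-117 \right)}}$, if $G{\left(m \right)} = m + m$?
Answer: $\sqrt{19055} \approx 138.04$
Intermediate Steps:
$G{\left(m \right)} = 2 m$
$\sqrt{19289 + G{\left(-117 \right)}} = \sqrt{19289 + 2 \left(-117\right)} = \sqrt{19289 - 234} = \sqrt{19055}$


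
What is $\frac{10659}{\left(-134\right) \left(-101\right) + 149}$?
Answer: $\frac{3553}{4561} \approx 0.779$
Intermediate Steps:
$\frac{10659}{\left(-134\right) \left(-101\right) + 149} = \frac{10659}{13534 + 149} = \frac{10659}{13683} = 10659 \cdot \frac{1}{13683} = \frac{3553}{4561}$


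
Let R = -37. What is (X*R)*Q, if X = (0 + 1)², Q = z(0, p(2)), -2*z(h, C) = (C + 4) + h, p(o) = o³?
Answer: 222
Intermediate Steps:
z(h, C) = -2 - C/2 - h/2 (z(h, C) = -((C + 4) + h)/2 = -((4 + C) + h)/2 = -(4 + C + h)/2 = -2 - C/2 - h/2)
Q = -6 (Q = -2 - ½*2³ - ½*0 = -2 - ½*8 + 0 = -2 - 4 + 0 = -6)
X = 1 (X = 1² = 1)
(X*R)*Q = (1*(-37))*(-6) = -37*(-6) = 222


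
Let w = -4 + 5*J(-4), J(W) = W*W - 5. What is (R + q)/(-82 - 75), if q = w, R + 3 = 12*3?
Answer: -84/157 ≈ -0.53503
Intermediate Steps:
J(W) = -5 + W**2 (J(W) = W**2 - 5 = -5 + W**2)
R = 33 (R = -3 + 12*3 = -3 + 36 = 33)
w = 51 (w = -4 + 5*(-5 + (-4)**2) = -4 + 5*(-5 + 16) = -4 + 5*11 = -4 + 55 = 51)
q = 51
(R + q)/(-82 - 75) = (33 + 51)/(-82 - 75) = 84/(-157) = -1/157*84 = -84/157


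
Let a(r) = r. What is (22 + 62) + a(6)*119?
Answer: 798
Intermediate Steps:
(22 + 62) + a(6)*119 = (22 + 62) + 6*119 = 84 + 714 = 798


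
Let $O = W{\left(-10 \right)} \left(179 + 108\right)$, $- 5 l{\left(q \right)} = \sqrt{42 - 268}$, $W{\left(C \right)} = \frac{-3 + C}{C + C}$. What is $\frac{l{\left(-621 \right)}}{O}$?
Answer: $- \frac{4 i \sqrt{226}}{3731} \approx - 0.016117 i$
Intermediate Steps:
$W{\left(C \right)} = \frac{-3 + C}{2 C}$
$l{\left(q \right)} = - \frac{i \sqrt{226}}{5}$ ($l{\left(q \right)} = - \frac{\sqrt{42 - 268}}{5} = - \frac{\sqrt{-226}}{5} = - \frac{i \sqrt{226}}{5}$)
$O = \frac{3731}{20}$ ($O = \frac{-3 - 10}{2 \left(-10\right)} \left(179 + 108\right) = \frac{1}{2} \left(- \frac{1}{10}\right) \left(-13\right) 287 = \frac{13}{20} \cdot 287 = \frac{3731}{20} \approx 186.55$)
$\frac{l{\left(-621 \right)}}{O} = \frac{\left(- \frac{1}{5}\right) i \sqrt{226}}{\frac{3731}{20}} = - \frac{i \sqrt{226}}{5} \cdot \frac{20}{3731} = - \frac{4 i \sqrt{226}}{3731}$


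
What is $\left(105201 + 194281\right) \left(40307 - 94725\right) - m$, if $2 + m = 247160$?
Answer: $-16297458634$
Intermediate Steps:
$m = 247158$ ($m = -2 + 247160 = 247158$)
$\left(105201 + 194281\right) \left(40307 - 94725\right) - m = \left(105201 + 194281\right) \left(40307 - 94725\right) - 247158 = 299482 \left(-54418\right) - 247158 = -16297211476 - 247158 = -16297458634$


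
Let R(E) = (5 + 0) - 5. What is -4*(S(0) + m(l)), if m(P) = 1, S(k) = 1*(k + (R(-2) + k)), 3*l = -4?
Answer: -4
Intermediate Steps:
R(E) = 0 (R(E) = 5 - 5 = 0)
l = -4/3 (l = (1/3)*(-4) = -4/3 ≈ -1.3333)
S(k) = 2*k (S(k) = 1*(k + (0 + k)) = 1*(k + k) = 1*(2*k) = 2*k)
-4*(S(0) + m(l)) = -4*(2*0 + 1) = -4*(0 + 1) = -4*1 = -4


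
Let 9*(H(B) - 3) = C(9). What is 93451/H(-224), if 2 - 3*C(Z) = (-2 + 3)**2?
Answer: 2523177/82 ≈ 30770.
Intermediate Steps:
C(Z) = 1/3 (C(Z) = 2/3 - (-2 + 3)**2/3 = 2/3 - 1/3*1**2 = 2/3 - 1/3*1 = 2/3 - 1/3 = 1/3)
H(B) = 82/27 (H(B) = 3 + (1/9)*(1/3) = 3 + 1/27 = 82/27)
93451/H(-224) = 93451/(82/27) = 93451*(27/82) = 2523177/82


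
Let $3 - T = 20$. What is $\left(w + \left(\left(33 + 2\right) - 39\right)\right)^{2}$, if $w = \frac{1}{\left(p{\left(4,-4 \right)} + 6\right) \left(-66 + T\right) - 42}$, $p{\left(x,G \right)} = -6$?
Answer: $\frac{28561}{1764} \approx 16.191$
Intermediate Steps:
$T = -17$ ($T = 3 - 20 = -17$)
$w = - \frac{1}{42}$ ($w = \frac{1}{\left(-6 + 6\right) \left(-66 - 17\right) - 42} = \frac{1}{0 \left(-83\right) - 42} = \frac{1}{0 - 42} = \frac{1}{-42} = - \frac{1}{42} \approx -0.02381$)
$\left(w + \left(\left(33 + 2\right) - 39\right)\right)^{2} = \left(- \frac{1}{42} + \left(\left(33 + 2\right) - 39\right)\right)^{2} = \left(- \frac{1}{42} + \left(35 - 39\right)\right)^{2} = \left(- \frac{1}{42} - 4\right)^{2} = \left(- \frac{169}{42}\right)^{2} = \frac{28561}{1764}$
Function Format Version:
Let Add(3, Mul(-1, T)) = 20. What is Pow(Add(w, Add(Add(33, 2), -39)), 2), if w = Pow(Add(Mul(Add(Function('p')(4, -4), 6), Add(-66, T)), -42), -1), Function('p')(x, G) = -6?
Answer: Rational(28561, 1764) ≈ 16.191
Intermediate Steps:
T = -17 (T = Add(3, Mul(-1, 20)) = Add(3, -20) = -17)
w = Rational(-1, 42) (w = Pow(Add(Mul(Add(-6, 6), Add(-66, -17)), -42), -1) = Pow(Add(Mul(0, -83), -42), -1) = Pow(Add(0, -42), -1) = Pow(-42, -1) = Rational(-1, 42) ≈ -0.023810)
Pow(Add(w, Add(Add(33, 2), -39)), 2) = Pow(Add(Rational(-1, 42), Add(Add(33, 2), -39)), 2) = Pow(Add(Rational(-1, 42), Add(35, -39)), 2) = Pow(Add(Rational(-1, 42), -4), 2) = Pow(Rational(-169, 42), 2) = Rational(28561, 1764)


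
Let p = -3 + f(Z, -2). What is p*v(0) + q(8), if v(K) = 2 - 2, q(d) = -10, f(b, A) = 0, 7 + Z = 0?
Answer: -10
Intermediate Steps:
Z = -7 (Z = -7 + 0 = -7)
p = -3 (p = -3 + 0 = -3)
v(K) = 0
p*v(0) + q(8) = -3*0 - 10 = 0 - 10 = -10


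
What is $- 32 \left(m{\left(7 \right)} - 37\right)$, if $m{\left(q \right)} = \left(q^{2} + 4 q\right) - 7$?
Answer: $-1056$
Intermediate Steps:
$m{\left(q \right)} = -7 + q^{2} + 4 q$
$- 32 \left(m{\left(7 \right)} - 37\right) = - 32 \left(\left(-7 + 7^{2} + 4 \cdot 7\right) - 37\right) = - 32 \left(\left(-7 + 49 + 28\right) - 37\right) = - 32 \left(70 - 37\right) = \left(-32\right) 33 = -1056$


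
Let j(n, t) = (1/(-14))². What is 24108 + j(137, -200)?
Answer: 4725169/196 ≈ 24108.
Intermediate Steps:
j(n, t) = 1/196 (j(n, t) = (-1/14)² = 1/196)
24108 + j(137, -200) = 24108 + 1/196 = 4725169/196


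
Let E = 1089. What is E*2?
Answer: 2178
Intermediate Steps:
E*2 = 1089*2 = 2178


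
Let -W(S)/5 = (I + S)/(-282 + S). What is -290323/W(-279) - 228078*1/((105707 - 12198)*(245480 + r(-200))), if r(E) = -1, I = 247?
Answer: 3738626346959538153/3672719329760 ≈ 1.0179e+6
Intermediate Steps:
W(S) = -5*(247 + S)/(-282 + S)
-290323/W(-279) - 228078*1/((105707 - 12198)*(245480 + r(-200))) = -290323*(-282 - 279)/(5*(-247 - 1*(-279))) - 228078*1/((105707 - 12198)*(245480 - 1)) = -290323*(-561/(5*(-247 + 279))) - 228078/(93509*245479) = -290323/(5*(-1/561)*32) - 228078/22954495811 = -290323/(-160/561) - 228078*1/22954495811 = -290323*(-561/160) - 228078/22954495811 = 162871203/160 - 228078/22954495811 = 3738626346959538153/3672719329760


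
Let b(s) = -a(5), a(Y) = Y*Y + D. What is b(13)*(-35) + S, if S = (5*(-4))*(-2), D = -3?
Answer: 810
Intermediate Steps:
a(Y) = -3 + Y**2 (a(Y) = Y*Y - 3 = Y**2 - 3 = -3 + Y**2)
S = 40 (S = -20*(-2) = 40)
b(s) = -22 (b(s) = -(-3 + 5**2) = -(-3 + 25) = -1*22 = -22)
b(13)*(-35) + S = -22*(-35) + 40 = 770 + 40 = 810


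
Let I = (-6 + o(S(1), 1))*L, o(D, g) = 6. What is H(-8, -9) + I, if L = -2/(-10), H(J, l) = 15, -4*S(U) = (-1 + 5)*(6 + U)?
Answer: 15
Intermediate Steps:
S(U) = -6 - U (S(U) = -(-1 + 5)*(6 + U)/4 = -(6 + U) = -(24 + 4*U)/4 = -6 - U)
L = ⅕ (L = -2*(-⅒) = ⅕ ≈ 0.20000)
I = 0 (I = (-6 + 6)*(⅕) = 0*(⅕) = 0)
H(-8, -9) + I = 15 + 0 = 15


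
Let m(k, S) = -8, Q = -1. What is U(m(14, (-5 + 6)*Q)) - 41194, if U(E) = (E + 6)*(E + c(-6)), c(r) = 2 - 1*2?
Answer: -41178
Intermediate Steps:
c(r) = 0 (c(r) = 2 - 2 = 0)
U(E) = E*(6 + E) (U(E) = (E + 6)*(E + 0) = (6 + E)*E = E*(6 + E))
U(m(14, (-5 + 6)*Q)) - 41194 = -8*(6 - 8) - 41194 = -8*(-2) - 41194 = 16 - 41194 = -41178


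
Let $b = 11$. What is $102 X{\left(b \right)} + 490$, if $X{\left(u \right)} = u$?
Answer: $1612$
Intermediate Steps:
$102 X{\left(b \right)} + 490 = 102 \cdot 11 + 490 = 1122 + 490 = 1612$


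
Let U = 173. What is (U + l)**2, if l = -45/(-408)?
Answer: 554272849/18496 ≈ 29967.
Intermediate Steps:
l = 15/136 (l = -45*(-1/408) = 15/136 ≈ 0.11029)
(U + l)**2 = (173 + 15/136)**2 = (23543/136)**2 = 554272849/18496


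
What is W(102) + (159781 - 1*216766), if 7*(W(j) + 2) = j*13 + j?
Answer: -56783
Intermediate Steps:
W(j) = -2 + 2*j (W(j) = -2 + (j*13 + j)/7 = -2 + (13*j + j)/7 = -2 + (14*j)/7 = -2 + 2*j)
W(102) + (159781 - 1*216766) = (-2 + 2*102) + (159781 - 1*216766) = (-2 + 204) + (159781 - 216766) = 202 - 56985 = -56783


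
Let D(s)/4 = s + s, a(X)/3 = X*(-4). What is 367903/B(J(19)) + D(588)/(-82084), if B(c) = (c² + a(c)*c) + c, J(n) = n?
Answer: -7554385015/81098992 ≈ -93.150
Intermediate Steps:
a(X) = -12*X (a(X) = 3*(X*(-4)) = 3*(-4*X) = -12*X)
D(s) = 8*s (D(s) = 4*(s + s) = 4*(2*s) = 8*s)
B(c) = c - 11*c² (B(c) = (c² + (-12*c)*c) + c = (c² - 12*c²) + c = -11*c² + c = c - 11*c²)
367903/B(J(19)) + D(588)/(-82084) = 367903/((19*(1 - 11*19))) + (8*588)/(-82084) = 367903/((19*(1 - 209))) + 4704*(-1/82084) = 367903/((19*(-208))) - 1176/20521 = 367903/(-3952) - 1176/20521 = 367903*(-1/3952) - 1176/20521 = -367903/3952 - 1176/20521 = -7554385015/81098992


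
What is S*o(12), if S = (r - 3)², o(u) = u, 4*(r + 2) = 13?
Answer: 147/4 ≈ 36.750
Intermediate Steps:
r = 5/4 (r = -2 + (¼)*13 = -2 + 13/4 = 5/4 ≈ 1.2500)
S = 49/16 (S = (5/4 - 3)² = (-7/4)² = 49/16 ≈ 3.0625)
S*o(12) = (49/16)*12 = 147/4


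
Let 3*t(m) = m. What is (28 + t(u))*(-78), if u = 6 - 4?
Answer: -2236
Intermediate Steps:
u = 2
t(m) = m/3
(28 + t(u))*(-78) = (28 + (⅓)*2)*(-78) = (28 + ⅔)*(-78) = (86/3)*(-78) = -2236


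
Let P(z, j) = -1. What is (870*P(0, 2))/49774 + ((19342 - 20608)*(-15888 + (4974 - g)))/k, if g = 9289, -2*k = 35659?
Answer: -6033578247/4205903 ≈ -1434.6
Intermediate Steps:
k = -35659/2 (k = -½*35659 = -35659/2 ≈ -17830.)
(870*P(0, 2))/49774 + ((19342 - 20608)*(-15888 + (4974 - g)))/k = (870*(-1))/49774 + ((19342 - 20608)*(-15888 + (4974 - 1*9289)))/(-35659/2) = -870*1/49774 - 1266*(-15888 + (4974 - 9289))*(-2/35659) = -435/24887 - 1266*(-15888 - 4315)*(-2/35659) = -435/24887 - 1266*(-20203)*(-2/35659) = -435/24887 + 25576998*(-2/35659) = -435/24887 - 242436/169 = -6033578247/4205903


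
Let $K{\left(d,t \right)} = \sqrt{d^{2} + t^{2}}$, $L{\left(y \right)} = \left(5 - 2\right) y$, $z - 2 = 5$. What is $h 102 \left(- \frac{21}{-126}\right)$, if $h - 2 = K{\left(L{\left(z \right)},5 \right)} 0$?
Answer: $34$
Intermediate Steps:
$z = 7$ ($z = 2 + 5 = 7$)
$L{\left(y \right)} = 3 y$
$h = 2$ ($h = 2 + \sqrt{\left(3 \cdot 7\right)^{2} + 5^{2}} \cdot 0 = 2 + \sqrt{21^{2} + 25} \cdot 0 = 2 + \sqrt{441 + 25} \cdot 0 = 2 + \sqrt{466} \cdot 0 = 2 + 0 = 2$)
$h 102 \left(- \frac{21}{-126}\right) = 2 \cdot 102 \left(- \frac{21}{-126}\right) = 204 \left(\left(-21\right) \left(- \frac{1}{126}\right)\right) = 204 \cdot \frac{1}{6} = 34$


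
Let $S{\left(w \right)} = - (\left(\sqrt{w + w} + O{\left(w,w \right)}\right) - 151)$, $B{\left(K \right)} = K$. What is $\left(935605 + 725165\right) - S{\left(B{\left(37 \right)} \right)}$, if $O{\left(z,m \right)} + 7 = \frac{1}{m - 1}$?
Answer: $\frac{59782033}{36} + \sqrt{74} \approx 1.6606 \cdot 10^{6}$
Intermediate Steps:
$O{\left(z,m \right)} = -7 + \frac{1}{-1 + m}$ ($O{\left(z,m \right)} = -7 + \frac{1}{m - 1} = -7 + \frac{1}{-1 + m}$)
$S{\left(w \right)} = 151 - \sqrt{2} \sqrt{w} - \frac{8 - 7 w}{-1 + w}$ ($S{\left(w \right)} = - (\left(\sqrt{w + w} + \frac{8 - 7 w}{-1 + w}\right) - 151) = - (\left(\sqrt{2 w} + \frac{8 - 7 w}{-1 + w}\right) - 151) = - (\left(\sqrt{2} \sqrt{w} + \frac{8 - 7 w}{-1 + w}\right) - 151) = - (-151 + \sqrt{2} \sqrt{w} + \frac{8 - 7 w}{-1 + w}) = 151 - \sqrt{2} \sqrt{w} - \frac{8 - 7 w}{-1 + w}$)
$\left(935605 + 725165\right) - S{\left(B{\left(37 \right)} \right)} = \left(935605 + 725165\right) - \frac{-8 + 7 \cdot 37 + \left(-1 + 37\right) \left(151 - \sqrt{2} \sqrt{37}\right)}{-1 + 37} = 1660770 - \frac{-8 + 259 + 36 \left(151 - \sqrt{74}\right)}{36} = 1660770 - \frac{-8 + 259 + \left(5436 - 36 \sqrt{74}\right)}{36} = 1660770 - \frac{5687 - 36 \sqrt{74}}{36} = 1660770 - \left(\frac{5687}{36} - \sqrt{74}\right) = \frac{59782033}{36} + \sqrt{74}$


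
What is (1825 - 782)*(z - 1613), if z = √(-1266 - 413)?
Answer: -1682359 + 1043*I*√1679 ≈ -1.6824e+6 + 42738.0*I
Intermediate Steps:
z = I*√1679 (z = √(-1679) = I*√1679 ≈ 40.976*I)
(1825 - 782)*(z - 1613) = (1825 - 782)*(I*√1679 - 1613) = 1043*(-1613 + I*√1679) = -1682359 + 1043*I*√1679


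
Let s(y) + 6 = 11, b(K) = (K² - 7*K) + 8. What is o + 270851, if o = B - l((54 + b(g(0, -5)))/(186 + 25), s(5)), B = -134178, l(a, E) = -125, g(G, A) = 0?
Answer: 136798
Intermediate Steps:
b(K) = 8 + K² - 7*K
s(y) = 5 (s(y) = -6 + 11 = 5)
o = -134053 (o = -134178 - 1*(-125) = -134178 + 125 = -134053)
o + 270851 = -134053 + 270851 = 136798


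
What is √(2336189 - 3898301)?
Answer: 48*I*√678 ≈ 1249.8*I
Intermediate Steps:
√(2336189 - 3898301) = √(-1562112) = 48*I*√678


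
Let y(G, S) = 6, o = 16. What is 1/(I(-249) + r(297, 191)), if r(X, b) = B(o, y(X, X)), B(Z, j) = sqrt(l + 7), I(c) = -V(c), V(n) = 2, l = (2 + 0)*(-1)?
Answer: 2 + sqrt(5) ≈ 4.2361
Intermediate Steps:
l = -2 (l = 2*(-1) = -2)
I(c) = -2 (I(c) = -1*2 = -2)
B(Z, j) = sqrt(5) (B(Z, j) = sqrt(-2 + 7) = sqrt(5))
r(X, b) = sqrt(5)
1/(I(-249) + r(297, 191)) = 1/(-2 + sqrt(5))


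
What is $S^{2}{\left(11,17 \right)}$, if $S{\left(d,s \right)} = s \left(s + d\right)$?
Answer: $226576$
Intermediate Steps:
$S{\left(d,s \right)} = s \left(d + s\right)$
$S^{2}{\left(11,17 \right)} = \left(17 \left(11 + 17\right)\right)^{2} = \left(17 \cdot 28\right)^{2} = 476^{2} = 226576$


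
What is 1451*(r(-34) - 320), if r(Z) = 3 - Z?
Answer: -410633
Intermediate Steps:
1451*(r(-34) - 320) = 1451*((3 - 1*(-34)) - 320) = 1451*((3 + 34) - 320) = 1451*(37 - 320) = 1451*(-283) = -410633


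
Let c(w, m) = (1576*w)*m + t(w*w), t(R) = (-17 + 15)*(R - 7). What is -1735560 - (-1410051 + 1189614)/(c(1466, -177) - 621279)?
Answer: -79809381248053/45984801 ≈ -1.7356e+6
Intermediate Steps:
t(R) = 14 - 2*R (t(R) = -2*(-7 + R) = 14 - 2*R)
c(w, m) = 14 - 2*w² + 1576*m*w (c(w, m) = (1576*w)*m + (14 - 2*w*w) = 1576*m*w + (14 - 2*w²) = 14 - 2*w² + 1576*m*w)
-1735560 - (-1410051 + 1189614)/(c(1466, -177) - 621279) = -1735560 - (-1410051 + 1189614)/((14 - 2*1466² + 1576*(-177)*1466) - 621279) = -1735560 - (-220437)/((14 - 2*2149156 - 408943632) - 621279) = -1735560 - (-220437)/((14 - 4298312 - 408943632) - 621279) = -1735560 - (-220437)/(-413241930 - 621279) = -1735560 - (-220437)/(-413863209) = -1735560 - (-220437)*(-1)/413863209 = -1735560 - 1*24493/45984801 = -1735560 - 24493/45984801 = -79809381248053/45984801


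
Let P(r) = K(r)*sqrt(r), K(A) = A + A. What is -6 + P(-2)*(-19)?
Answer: -6 + 76*I*sqrt(2) ≈ -6.0 + 107.48*I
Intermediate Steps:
K(A) = 2*A
P(r) = 2*r**(3/2) (P(r) = (2*r)*sqrt(r) = 2*r**(3/2))
-6 + P(-2)*(-19) = -6 + (2*(-2)**(3/2))*(-19) = -6 + (2*(-2*I*sqrt(2)))*(-19) = -6 - 4*I*sqrt(2)*(-19) = -6 + 76*I*sqrt(2)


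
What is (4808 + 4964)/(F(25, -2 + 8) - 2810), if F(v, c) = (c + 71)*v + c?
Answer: -9772/879 ≈ -11.117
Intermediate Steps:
F(v, c) = c + v*(71 + c) (F(v, c) = (71 + c)*v + c = v*(71 + c) + c = c + v*(71 + c))
(4808 + 4964)/(F(25, -2 + 8) - 2810) = (4808 + 4964)/(((-2 + 8) + 71*25 + (-2 + 8)*25) - 2810) = 9772/((6 + 1775 + 6*25) - 2810) = 9772/((6 + 1775 + 150) - 2810) = 9772/(1931 - 2810) = 9772/(-879) = 9772*(-1/879) = -9772/879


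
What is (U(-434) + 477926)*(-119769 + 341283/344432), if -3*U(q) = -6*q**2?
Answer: -17627735580216075/172216 ≈ -1.0236e+11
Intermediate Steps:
U(q) = 2*q**2 (U(q) = -(-2)*q**2 = 2*q**2)
(U(-434) + 477926)*(-119769 + 341283/344432) = (2*(-434)**2 + 477926)*(-119769 + 341283/344432) = (2*188356 + 477926)*(-119769 + 341283*(1/344432)) = (376712 + 477926)*(-119769 + 341283/344432) = 854638*(-41251934925/344432) = -17627735580216075/172216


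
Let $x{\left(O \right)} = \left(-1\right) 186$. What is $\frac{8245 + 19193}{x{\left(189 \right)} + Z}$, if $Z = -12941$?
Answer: $- \frac{27438}{13127} \approx -2.0902$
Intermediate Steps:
$x{\left(O \right)} = -186$
$\frac{8245 + 19193}{x{\left(189 \right)} + Z} = \frac{8245 + 19193}{-186 - 12941} = \frac{27438}{-13127} = 27438 \left(- \frac{1}{13127}\right) = - \frac{27438}{13127}$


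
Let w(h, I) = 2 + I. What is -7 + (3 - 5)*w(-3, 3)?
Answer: -17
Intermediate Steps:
-7 + (3 - 5)*w(-3, 3) = -7 + (3 - 5)*(2 + 3) = -7 - 2*5 = -7 - 10 = -17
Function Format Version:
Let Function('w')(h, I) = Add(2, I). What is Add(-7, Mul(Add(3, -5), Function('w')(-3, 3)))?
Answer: -17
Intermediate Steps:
Add(-7, Mul(Add(3, -5), Function('w')(-3, 3))) = Add(-7, Mul(Add(3, -5), Add(2, 3))) = Add(-7, Mul(-2, 5)) = Add(-7, -10) = -17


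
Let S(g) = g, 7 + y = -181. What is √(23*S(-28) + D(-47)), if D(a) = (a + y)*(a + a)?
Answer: √21446 ≈ 146.44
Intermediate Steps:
y = -188 (y = -7 - 181 = -188)
D(a) = 2*a*(-188 + a) (D(a) = (a - 188)*(a + a) = (-188 + a)*(2*a) = 2*a*(-188 + a))
√(23*S(-28) + D(-47)) = √(23*(-28) + 2*(-47)*(-188 - 47)) = √(-644 + 2*(-47)*(-235)) = √(-644 + 22090) = √21446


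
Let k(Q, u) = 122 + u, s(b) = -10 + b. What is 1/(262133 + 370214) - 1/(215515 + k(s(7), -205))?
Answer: -416915/136227778904 ≈ -3.0604e-6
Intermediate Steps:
1/(262133 + 370214) - 1/(215515 + k(s(7), -205)) = 1/(262133 + 370214) - 1/(215515 + (122 - 205)) = 1/632347 - 1/(215515 - 83) = 1/632347 - 1/215432 = -416915/136227778904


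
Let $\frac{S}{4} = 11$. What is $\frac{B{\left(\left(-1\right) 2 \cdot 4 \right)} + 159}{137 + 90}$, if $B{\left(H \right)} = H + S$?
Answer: $\frac{195}{227} \approx 0.85903$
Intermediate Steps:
$S = 44$ ($S = 4 \cdot 11 = 44$)
$B{\left(H \right)} = 44 + H$ ($B{\left(H \right)} = H + 44 = 44 + H$)
$\frac{B{\left(\left(-1\right) 2 \cdot 4 \right)} + 159}{137 + 90} = \frac{\left(44 + \left(-1\right) 2 \cdot 4\right) + 159}{137 + 90} = \frac{\left(44 - 8\right) + 159}{227} = \frac{36 + 159}{227} = \frac{1}{227} \cdot 195 = \frac{195}{227}$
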